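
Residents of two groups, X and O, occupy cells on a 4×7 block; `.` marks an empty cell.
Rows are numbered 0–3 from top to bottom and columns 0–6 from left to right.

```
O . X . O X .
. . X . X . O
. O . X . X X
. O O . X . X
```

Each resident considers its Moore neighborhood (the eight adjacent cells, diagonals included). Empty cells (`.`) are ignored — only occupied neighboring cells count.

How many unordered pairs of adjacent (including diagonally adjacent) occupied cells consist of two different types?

7

Scan each occupied cell's neighbors to the right and below (and the two forward diagonals) so each pair is counted once.
Row 0: X(0,2)–X(1,2)= O(0,4)–X(0,5)≠ O(0,4)–X(1,4)≠ X(0,5)–O(1,6)≠ X(0,5)–X(1,4)=  → 3/5 unlike.
Row 1: X(1,2)–X(2,3)= X(1,2)–O(2,1)≠ X(1,4)–X(2,5)= X(1,4)–X(2,3)= O(1,6)–X(2,6)≠ O(1,6)–X(2,5)≠  → 3/6 unlike.
Row 2: O(2,1)–O(3,1)= O(2,1)–O(3,2)= X(2,3)–X(3,4)= X(2,3)–O(3,2)≠ X(2,5)–X(2,6)= X(2,5)–X(3,6)= X(2,5)–X(3,4)= X(2,6)–X(3,6)=  → 1/8 unlike.
Row 3: O(3,1)–O(3,2)=  → 0/1 unlike.
Total adjacent occupied pairs: 20; unlike-type pairs: 7.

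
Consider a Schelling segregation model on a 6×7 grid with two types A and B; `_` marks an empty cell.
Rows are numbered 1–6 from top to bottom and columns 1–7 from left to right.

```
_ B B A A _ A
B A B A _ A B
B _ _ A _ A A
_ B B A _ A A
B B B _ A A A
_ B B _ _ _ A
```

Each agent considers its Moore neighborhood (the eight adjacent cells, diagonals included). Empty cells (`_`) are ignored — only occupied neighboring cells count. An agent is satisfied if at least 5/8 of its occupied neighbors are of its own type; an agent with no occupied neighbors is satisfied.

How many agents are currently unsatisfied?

10

Row 1: (1,2)B 3/4 satisfied · (1,3)B 2/5 not · (1,4)A 2/4 not · (1,5)A 3/3 satisfied · (1,7)A 1/2 not
Row 2: (2,1)B 2/3 satisfied · (2,2)A 0/5 not · (2,3)B 2/6 not · (2,4)A 3/5 not · (2,6)A 4/5 satisfied · (2,7)B 0/4 not
Row 3: (3,1)B 2/3 satisfied · (3,4)A 2/4 not · (3,6)A 4/5 satisfied · (3,7)A 4/5 satisfied
Row 4: (4,2)B 5/5 satisfied · (4,3)B 3/5 not · (4,4)A 2/4 not · (4,6)A 6/6 satisfied · (4,7)A 5/5 satisfied
Row 5: (5,1)B 3/3 satisfied · (5,2)B 6/6 satisfied · (5,3)B 5/6 satisfied · (5,5)A 3/3 satisfied · (5,6)A 5/5 satisfied · (5,7)A 4/4 satisfied
Row 6: (6,2)B 4/4 satisfied · (6,3)B 3/3 satisfied · (6,7)A 2/2 satisfied
Unsatisfied: (1,3), (1,4), (1,7), (2,2), (2,3), (2,4), (2,7), (3,4), (4,3), (4,4) — 10 in total.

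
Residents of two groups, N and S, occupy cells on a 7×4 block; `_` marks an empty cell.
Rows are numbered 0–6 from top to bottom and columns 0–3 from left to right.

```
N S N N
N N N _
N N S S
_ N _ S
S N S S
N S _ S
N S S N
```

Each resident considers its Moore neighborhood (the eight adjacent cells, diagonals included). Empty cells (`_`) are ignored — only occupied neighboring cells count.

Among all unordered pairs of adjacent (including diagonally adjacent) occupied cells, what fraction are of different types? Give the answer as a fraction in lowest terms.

Scan each occupied cell's neighbors to the right and below (and the two forward diagonals) so each pair is counted once.
From row 0: 5 unlike of 11 pairs (running 5/11).
From row 1: 3 unlike of 10 pairs (running 8/21).
From row 2: 2 unlike of 8 pairs (running 10/29).
From row 3: 2 unlike of 5 pairs (running 12/34).
From row 4: 4 unlike of 10 pairs (running 16/44).
From row 5: 4 unlike of 8 pairs (running 20/52).
From row 6: 2 unlike of 3 pairs (running 22/55).
Total adjacent occupied pairs: 55; unlike-type pairs: 22.
22/55 reduces to 2/5.

2/5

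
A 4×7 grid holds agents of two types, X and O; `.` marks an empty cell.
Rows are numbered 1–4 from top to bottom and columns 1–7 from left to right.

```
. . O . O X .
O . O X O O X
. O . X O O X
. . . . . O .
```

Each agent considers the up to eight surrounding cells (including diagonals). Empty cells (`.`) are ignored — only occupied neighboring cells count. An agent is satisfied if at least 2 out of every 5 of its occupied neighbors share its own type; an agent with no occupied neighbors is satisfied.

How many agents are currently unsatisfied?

(1,3)O 1/2 ok
(1,5)O 2/4 ok
(1,6)X 1/4 unhappy
(2,1)O 1/1 ok
(2,3)O 2/4 ok
(2,4)X 1/6 unhappy
(2,5)O 4/7 ok
(2,6)O 4/7 ok
(2,7)X 2/4 ok
(3,2)O 2/2 ok
(3,4)X 1/4 unhappy
(3,5)O 4/6 ok
(3,6)O 4/6 ok
(3,7)X 1/4 unhappy
(4,6)O 2/3 ok
Unsatisfied: (1,6), (2,4), (3,4), (3,7) — 4 in total.

4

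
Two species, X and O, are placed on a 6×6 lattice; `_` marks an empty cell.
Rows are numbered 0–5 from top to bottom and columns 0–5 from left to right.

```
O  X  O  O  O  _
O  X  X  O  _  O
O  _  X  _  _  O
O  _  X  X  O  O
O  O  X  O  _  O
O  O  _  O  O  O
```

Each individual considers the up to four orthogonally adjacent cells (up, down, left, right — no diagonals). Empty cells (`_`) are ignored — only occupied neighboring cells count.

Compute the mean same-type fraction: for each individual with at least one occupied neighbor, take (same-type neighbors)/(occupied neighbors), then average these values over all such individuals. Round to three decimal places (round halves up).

(0,0)O 1/2
(0,1)X 1/3
(0,2)O 1/3
(0,3)O 3/3
(0,4)O 1/1
(1,0)O 2/3
(1,1)X 2/3
(1,2)X 2/4
(1,3)O 1/2
(1,5)O 1/1
(2,0)O 2/2
(2,2)X 2/2
(2,5)O 2/2
(3,0)O 2/2
(3,2)X 3/3
(3,3)X 1/3
(3,4)O 1/2
(3,5)O 3/3
(4,0)O 3/3
(4,1)O 2/3
(4,2)X 1/3
(4,3)O 1/3
(4,5)O 2/2
(5,0)O 2/2
(5,1)O 2/2
(5,3)O 2/2
(5,4)O 2/2
(5,5)O 2/2
Sum over 28 individuals: 1/2 + 1/3 + 1/3 + 3/3 + 1/1 + 2/3 + 2/3 + 2/4 + 1/2 + 1/1 + 2/2 + 2/2 + 2/2 + 2/2 + 3/3 + 1/3 + 1/2 + 3/3 + 3/3 + 2/3 + 1/3 + 1/3 + 2/2 + 2/2 + 2/2 + 2/2 + 2/2 + 2/2 = 65/3; mean = 65/3 ÷ 28 = 65/84 = 0.773809… → 0.774.

0.774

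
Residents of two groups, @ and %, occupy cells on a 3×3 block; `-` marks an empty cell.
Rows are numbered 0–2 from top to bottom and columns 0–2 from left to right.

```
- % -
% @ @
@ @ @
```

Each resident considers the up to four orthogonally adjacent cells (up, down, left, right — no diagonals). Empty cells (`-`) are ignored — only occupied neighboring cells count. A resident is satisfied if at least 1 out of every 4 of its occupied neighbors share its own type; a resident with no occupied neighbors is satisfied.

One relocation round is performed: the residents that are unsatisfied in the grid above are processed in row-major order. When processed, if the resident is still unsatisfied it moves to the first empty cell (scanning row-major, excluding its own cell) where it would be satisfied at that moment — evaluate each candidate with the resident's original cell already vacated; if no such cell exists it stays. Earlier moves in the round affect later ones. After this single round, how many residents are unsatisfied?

Initially unsatisfied (in order): (0,1), (1,0).
  (0,1) → (0,0).
  (1,0): now satisfied by earlier moves; stays.
Resulting grid:
% - -
% @ @
@ @ @
All satisfied now.

0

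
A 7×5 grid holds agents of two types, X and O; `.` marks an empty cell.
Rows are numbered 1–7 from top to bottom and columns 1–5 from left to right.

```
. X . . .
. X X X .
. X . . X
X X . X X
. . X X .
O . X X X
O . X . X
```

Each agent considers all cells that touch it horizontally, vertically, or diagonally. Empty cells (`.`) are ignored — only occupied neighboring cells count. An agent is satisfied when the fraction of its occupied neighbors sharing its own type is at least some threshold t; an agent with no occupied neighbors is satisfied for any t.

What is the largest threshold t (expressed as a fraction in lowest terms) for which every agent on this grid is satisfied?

Row 1: (1,2)X 2/2
Row 2: (2,2)X 3/3 · (2,3)X 4/4 · (2,4)X 2/2
Row 3: (3,2)X 4/4 · (3,5)X 3/3
Row 4: (4,1)X 2/2 · (4,2)X 3/3 · (4,4)X 4/4 · (4,5)X 3/3
Row 5: (5,3)X 5/5 · (5,4)X 6/6
Row 6: (6,1)O 1/1 · (6,3)X 4/4 · (6,4)X 6/6 · (6,5)X 3/3
Row 7: (7,1)O 1/1 · (7,3)X 2/2 · (7,5)X 2/2
The smallest same-type fraction is 2/2 at (1,2), which reduces to 1/1. Any threshold above that leaves this agent unsatisfied.

1/1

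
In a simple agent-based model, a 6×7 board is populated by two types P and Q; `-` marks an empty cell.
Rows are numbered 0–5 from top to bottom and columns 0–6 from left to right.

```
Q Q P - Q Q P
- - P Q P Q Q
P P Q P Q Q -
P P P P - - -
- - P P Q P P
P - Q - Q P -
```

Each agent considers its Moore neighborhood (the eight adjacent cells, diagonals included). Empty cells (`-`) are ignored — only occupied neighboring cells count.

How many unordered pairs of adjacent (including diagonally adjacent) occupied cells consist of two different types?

Scan each occupied cell's neighbors to the right and below (and the two forward diagonals) so each pair is counted once.
From row 0: 8 unlike of 15 pairs (running 8/15).
From row 1: 7 unlike of 16 pairs (running 15/31).
From row 2: 7 unlike of 16 pairs (running 22/47).
From row 3: 1 unlike of 9 pairs (running 23/56).
From row 4: 7 unlike of 12 pairs (running 30/68).
From row 5: 1 unlike of 1 pairs (running 31/69).
Total adjacent occupied pairs: 69; unlike-type pairs: 31.

31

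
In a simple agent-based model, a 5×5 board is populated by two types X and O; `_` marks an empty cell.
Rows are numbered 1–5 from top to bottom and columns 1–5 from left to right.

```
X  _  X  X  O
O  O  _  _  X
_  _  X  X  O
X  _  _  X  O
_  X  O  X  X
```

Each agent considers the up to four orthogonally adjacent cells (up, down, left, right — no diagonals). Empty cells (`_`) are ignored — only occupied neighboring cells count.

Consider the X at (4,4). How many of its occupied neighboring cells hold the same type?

2

Occupied neighbors of (4,4): (3,4)=X, (5,4)=X, (4,5)=O.
Same type (X): 2 of 3.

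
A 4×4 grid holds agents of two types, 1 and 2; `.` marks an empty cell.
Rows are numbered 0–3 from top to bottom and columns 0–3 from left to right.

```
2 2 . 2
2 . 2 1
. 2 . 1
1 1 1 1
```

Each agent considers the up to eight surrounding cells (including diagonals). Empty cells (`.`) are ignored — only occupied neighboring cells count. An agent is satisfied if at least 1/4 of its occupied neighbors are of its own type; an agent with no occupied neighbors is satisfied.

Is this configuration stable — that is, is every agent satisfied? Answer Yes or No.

Yes

Row 0: (0,0)2 2/2 ✓ · (0,1)2 3/3 ✓ · (0,3)2 1/2 ✓
Row 1: (1,0)2 3/3 ✓ · (1,2)2 3/5 ✓ · (1,3)1 1/3 ✓
Row 2: (2,1)2 2/5 ✓ · (2,3)1 3/4 ✓
Row 3: (3,0)1 1/2 ✓ · (3,1)1 2/3 ✓ · (3,2)1 3/4 ✓ · (3,3)1 2/2 ✓
All meet the threshold, so the configuration is stable.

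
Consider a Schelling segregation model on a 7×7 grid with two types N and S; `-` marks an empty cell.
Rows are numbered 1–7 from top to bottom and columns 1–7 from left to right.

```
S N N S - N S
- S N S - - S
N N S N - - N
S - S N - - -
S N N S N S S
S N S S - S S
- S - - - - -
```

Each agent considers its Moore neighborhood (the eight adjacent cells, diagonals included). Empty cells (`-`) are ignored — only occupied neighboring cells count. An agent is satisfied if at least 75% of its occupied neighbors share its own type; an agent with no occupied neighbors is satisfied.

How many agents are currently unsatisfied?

Row 1: (1,1)S 1/2 unhappy · (1,2)N 2/4 unhappy · (1,3)N 2/5 unhappy · (1,4)S 1/3 unhappy · (1,6)N 0/2 unhappy · (1,7)S 1/2 unhappy
Row 2: (2,2)S 2/7 unhappy · (2,3)N 4/8 unhappy · (2,4)S 2/5 unhappy · (2,7)S 1/3 unhappy
Row 3: (3,1)N 1/3 unhappy · (3,2)N 2/6 unhappy · (3,3)S 3/7 unhappy · (3,4)N 2/5 unhappy · (3,7)N 0/1 unhappy
Row 4: (4,1)S 1/4 unhappy · (4,3)S 2/7 unhappy · (4,4)N 3/6 unhappy
Row 5: (5,1)S 2/4 unhappy · (5,2)N 2/7 unhappy · (5,3)N 3/7 unhappy · (5,4)S 3/6 unhappy · (5,5)N 1/5 unhappy · (5,6)S 3/4 ok · (5,7)S 3/3 ok
Row 6: (6,1)S 2/4 unhappy · (6,2)N 2/6 unhappy · (6,3)S 3/6 unhappy · (6,4)S 2/4 unhappy · (6,6)S 3/4 ok · (6,7)S 3/3 ok
Row 7: (7,2)S 2/3 unhappy
Unsatisfied: (1,1), (1,2), (1,3), (1,4), (1,6), (1,7), (2,2), (2,3), (2,4), (2,7), (3,1), (3,2), (3,3), (3,4), (3,7), (4,1), (4,3), (4,4), (5,1), (5,2), (5,3), (5,4), (5,5), (6,1), (6,2), (6,3), (6,4), (7,2) — 28 in total.

28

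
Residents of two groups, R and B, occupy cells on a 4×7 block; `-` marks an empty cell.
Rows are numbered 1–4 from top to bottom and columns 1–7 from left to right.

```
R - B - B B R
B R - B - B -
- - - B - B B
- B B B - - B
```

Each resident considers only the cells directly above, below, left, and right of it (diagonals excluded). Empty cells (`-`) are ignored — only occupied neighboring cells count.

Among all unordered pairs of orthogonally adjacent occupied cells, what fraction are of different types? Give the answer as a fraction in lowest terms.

Scan each occupied cell's neighbors to the right and below so each pair is counted once.
From row 1: 2 unlike of 4 pairs (running 2/4).
From row 2: 1 unlike of 3 pairs (running 3/7).
From row 3: 0 unlike of 3 pairs (running 3/10).
From row 4: 0 unlike of 2 pairs (running 3/12).
Total adjacent occupied pairs: 12; unlike-type pairs: 3.
3/12 reduces to 1/4.

1/4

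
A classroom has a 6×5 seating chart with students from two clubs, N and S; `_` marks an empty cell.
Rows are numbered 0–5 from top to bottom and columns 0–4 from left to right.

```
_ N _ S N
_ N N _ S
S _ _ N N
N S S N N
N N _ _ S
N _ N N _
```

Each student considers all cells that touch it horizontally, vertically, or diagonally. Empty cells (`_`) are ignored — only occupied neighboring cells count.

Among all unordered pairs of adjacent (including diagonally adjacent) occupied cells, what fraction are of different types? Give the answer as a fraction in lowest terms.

4/9

Scan each occupied cell's neighbors to the right and below (and the two forward diagonals) so each pair is counted once.
Row 0: N(0,1)–N(1,1)= N(0,1)–N(1,2)= S(0,3)–N(0,4)≠ S(0,3)–S(1,4)= S(0,3)–N(1,2)≠ N(0,4)–S(1,4)≠  → 3/6 unlike.
Row 1: N(1,1)–N(1,2)= N(1,1)–S(2,0)≠ N(1,2)–N(2,3)= S(1,4)–N(2,4)≠ S(1,4)–N(2,3)≠  → 3/5 unlike.
Row 2: S(2,0)–N(3,0)≠ S(2,0)–S(3,1)= N(2,3)–N(2,4)= N(2,3)–N(3,3)= N(2,3)–N(3,4)= N(2,3)–S(3,2)≠ N(2,4)–N(3,4)= N(2,4)–N(3,3)=  → 2/8 unlike.
Row 3: N(3,0)–S(3,1)≠ N(3,0)–N(4,0)= N(3,0)–N(4,1)= S(3,1)–S(3,2)= S(3,1)–N(4,1)≠ S(3,1)–N(4,0)≠ S(3,2)–N(3,3)≠ S(3,2)–N(4,1)≠ N(3,3)–N(3,4)= N(3,3)–S(4,4)≠ N(3,4)–S(4,4)≠  → 7/11 unlike.
Row 4: N(4,0)–N(4,1)= N(4,0)–N(5,0)= N(4,1)–N(5,2)= N(4,1)–N(5,0)= S(4,4)–N(5,3)≠  → 1/5 unlike.
Row 5: N(5,2)–N(5,3)=  → 0/1 unlike.
Total adjacent occupied pairs: 36; unlike-type pairs: 16.
16/36 reduces to 4/9.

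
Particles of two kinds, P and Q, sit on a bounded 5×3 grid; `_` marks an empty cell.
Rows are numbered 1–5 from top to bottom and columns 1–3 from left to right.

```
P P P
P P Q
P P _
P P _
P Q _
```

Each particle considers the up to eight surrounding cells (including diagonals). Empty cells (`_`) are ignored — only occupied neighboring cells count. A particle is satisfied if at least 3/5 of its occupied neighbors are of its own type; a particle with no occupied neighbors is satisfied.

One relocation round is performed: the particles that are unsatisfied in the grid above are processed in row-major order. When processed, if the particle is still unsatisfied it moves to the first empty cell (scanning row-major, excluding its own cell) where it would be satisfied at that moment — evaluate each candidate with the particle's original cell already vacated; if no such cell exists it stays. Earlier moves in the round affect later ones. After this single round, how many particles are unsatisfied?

2

Initially unsatisfied (in order): (2,3), (5,2).
  (2,3): no empty cell satisfies it; stays.
  (5,2): no empty cell satisfies it; stays.
Resulting grid:
P P P
P P Q
P P _
P P _
P Q _
Unsatisfied now: (2,3), (5,2).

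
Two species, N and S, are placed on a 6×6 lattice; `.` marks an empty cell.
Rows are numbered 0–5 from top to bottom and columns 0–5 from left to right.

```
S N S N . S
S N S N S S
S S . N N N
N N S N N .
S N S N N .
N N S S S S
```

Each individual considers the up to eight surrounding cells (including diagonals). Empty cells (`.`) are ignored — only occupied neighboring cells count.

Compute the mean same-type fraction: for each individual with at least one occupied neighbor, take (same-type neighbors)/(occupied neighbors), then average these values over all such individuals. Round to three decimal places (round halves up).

(0,0)S 1/3
(0,1)N 1/5
(0,2)S 1/5
(0,3)N 1/4
(0,5)S 2/2
(1,0)S 3/5
(1,1)N 1/7
(1,2)S 2/7
(1,3)N 3/6
(1,4)S 2/7
(1,5)S 2/4
(2,0)S 2/5
(2,1)S 4/7
(2,3)N 4/7
(2,4)N 5/7
(2,5)N 2/4
(3,0)N 2/5
(3,1)N 2/7
(3,2)S 2/7
(3,3)N 5/7
(3,4)N 6/6
(4,0)S 0/5
(4,1)N 4/8
(4,2)S 3/8
(4,3)N 3/8
(4,4)N 3/6
(5,0)N 2/3
(5,1)N 2/5
(5,2)S 2/5
(5,3)S 3/5
(5,4)S 2/4
(5,5)S 1/2
Sum over 32 individuals: 1/3 + 1/5 + 1/5 + 1/4 + 2/2 + 3/5 + 1/7 + 2/7 + 3/6 + 2/7 + 2/4 + 2/5 + 4/7 + 4/7 + 5/7 + 2/4 + 2/5 + 2/7 + 2/7 + 5/7 + 6/6 + 0/5 + 4/8 + 3/8 + 3/8 + 3/6 + 2/3 + 2/5 + 2/5 + 3/5 + 2/4 + 1/2 = 1019/70; mean = 1019/70 ÷ 32 = 1019/2240 = 0.454910… → 0.455.

0.455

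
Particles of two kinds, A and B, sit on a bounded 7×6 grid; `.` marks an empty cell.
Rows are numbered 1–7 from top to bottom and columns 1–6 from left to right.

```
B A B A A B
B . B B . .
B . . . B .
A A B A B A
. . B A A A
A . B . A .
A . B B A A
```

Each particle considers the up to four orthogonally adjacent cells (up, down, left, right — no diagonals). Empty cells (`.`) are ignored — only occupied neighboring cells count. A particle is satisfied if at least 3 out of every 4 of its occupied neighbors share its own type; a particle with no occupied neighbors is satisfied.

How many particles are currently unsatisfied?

18

(1,1)B 1/2 unhappy
(1,2)A 0/2 unhappy
(1,3)B 1/3 unhappy
(1,4)A 1/3 unhappy
(1,5)A 1/2 unhappy
(1,6)B 0/1 unhappy
(2,1)B 2/2 ok
(2,3)B 2/2 ok
(2,4)B 1/2 unhappy
(3,1)B 1/2 unhappy
(3,5)B 1/1 ok
(4,1)A 1/2 unhappy
(4,2)A 1/2 unhappy
(4,3)B 1/3 unhappy
(4,4)A 1/3 unhappy
(4,5)B 1/4 unhappy
(4,6)A 1/2 unhappy
(5,3)B 2/3 unhappy
(5,4)A 2/3 unhappy
(5,5)A 3/4 ok
(5,6)A 2/2 ok
(6,1)A 1/1 ok
(6,3)B 2/2 ok
(6,5)A 2/2 ok
(7,1)A 1/1 ok
(7,3)B 2/2 ok
(7,4)B 1/2 unhappy
(7,5)A 2/3 unhappy
(7,6)A 1/1 ok
Unsatisfied: (1,1), (1,2), (1,3), (1,4), (1,5), (1,6), (2,4), (3,1), (4,1), (4,2), (4,3), (4,4), (4,5), (4,6), (5,3), (5,4), (7,4), (7,5) — 18 in total.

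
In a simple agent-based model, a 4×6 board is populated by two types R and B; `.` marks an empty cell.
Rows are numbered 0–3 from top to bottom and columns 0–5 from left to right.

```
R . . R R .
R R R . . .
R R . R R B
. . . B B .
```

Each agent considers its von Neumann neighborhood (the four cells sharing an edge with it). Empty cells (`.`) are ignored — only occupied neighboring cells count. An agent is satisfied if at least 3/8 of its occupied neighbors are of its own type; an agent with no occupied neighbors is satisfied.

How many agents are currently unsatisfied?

2

(0,0)R 1/1 ok
(0,3)R 1/1 ok
(0,4)R 1/1 ok
(1,0)R 3/3 ok
(1,1)R 3/3 ok
(1,2)R 1/1 ok
(2,0)R 2/2 ok
(2,1)R 2/2 ok
(2,3)R 1/2 ok
(2,4)R 1/3 unhappy
(2,5)B 0/1 unhappy
(3,3)B 1/2 ok
(3,4)B 1/2 ok
Unsatisfied: (2,4), (2,5) — 2 in total.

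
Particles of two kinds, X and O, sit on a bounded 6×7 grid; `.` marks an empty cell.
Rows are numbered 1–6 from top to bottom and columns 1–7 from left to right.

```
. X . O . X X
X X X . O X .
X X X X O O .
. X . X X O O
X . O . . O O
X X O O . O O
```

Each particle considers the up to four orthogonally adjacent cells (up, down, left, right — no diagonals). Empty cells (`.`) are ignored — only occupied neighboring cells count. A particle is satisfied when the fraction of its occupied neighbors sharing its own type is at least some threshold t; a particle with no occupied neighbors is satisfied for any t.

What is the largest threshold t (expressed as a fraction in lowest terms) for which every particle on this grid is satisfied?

1/3

(1,2)X 1/1
(1,4)O — no occupied neighbors
(1,6)X 2/2
(1,7)X 1/1
(2,1)X 2/2
(2,2)X 4/4
(2,3)X 2/2
(2,5)O 1/2
(2,6)X 1/3
(3,1)X 2/2
(3,2)X 4/4
(3,3)X 3/3
(3,4)X 2/3
(3,5)O 2/4
(3,6)O 2/3
(4,2)X 1/1
(4,4)X 2/2
(4,5)X 1/3
(4,6)O 3/4
(4,7)O 2/2
(5,1)X 1/1
(5,3)O 1/1
(5,6)O 3/3
(5,7)O 3/3
(6,1)X 2/2
(6,2)X 1/2
(6,3)O 2/3
(6,4)O 1/1
(6,6)O 2/2
(6,7)O 2/2
The smallest same-type fraction is 1/3 at (2,6), which reduces to 1/3. Any threshold above that leaves this particle unsatisfied.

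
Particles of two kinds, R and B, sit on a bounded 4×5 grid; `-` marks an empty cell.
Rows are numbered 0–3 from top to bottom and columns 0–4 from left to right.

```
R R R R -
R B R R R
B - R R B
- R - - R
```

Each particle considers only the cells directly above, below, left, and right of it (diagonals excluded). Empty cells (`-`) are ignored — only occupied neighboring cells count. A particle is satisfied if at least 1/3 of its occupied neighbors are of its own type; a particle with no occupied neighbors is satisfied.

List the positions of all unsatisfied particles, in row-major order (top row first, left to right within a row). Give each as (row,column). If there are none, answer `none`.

(1,1), (2,0), (2,4), (3,4)

(0,0)R 2/2 ok
(0,1)R 2/3 ok
(0,2)R 3/3 ok
(0,3)R 2/2 ok
(1,0)R 1/3 ok
(1,1)B 0/3 unhappy
(1,2)R 3/4 ok
(1,3)R 4/4 ok
(1,4)R 1/2 ok
(2,0)B 0/1 unhappy
(2,2)R 2/2 ok
(2,3)R 2/3 ok
(2,4)B 0/3 unhappy
(3,1)R 0/0 ok
(3,4)R 0/1 unhappy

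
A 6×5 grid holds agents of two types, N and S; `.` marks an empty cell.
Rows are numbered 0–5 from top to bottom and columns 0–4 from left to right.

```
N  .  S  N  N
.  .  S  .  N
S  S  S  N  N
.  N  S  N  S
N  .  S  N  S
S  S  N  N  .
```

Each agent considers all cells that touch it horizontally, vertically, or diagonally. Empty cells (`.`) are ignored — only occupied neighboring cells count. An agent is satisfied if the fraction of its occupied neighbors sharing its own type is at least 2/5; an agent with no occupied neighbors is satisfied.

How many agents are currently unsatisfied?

6

(0,0)N 0/0 ok
(0,2)S 1/2 ok
(0,3)N 2/4 ok
(0,4)N 2/2 ok
(1,2)S 3/5 ok
(1,4)N 4/4 ok
(2,0)S 1/2 ok
(2,1)S 4/5 ok
(2,2)S 3/6 ok
(2,3)N 3/7 ok
(2,4)N 3/4 ok
(3,1)N 1/6 unhappy
(3,2)S 3/7 ok
(3,3)N 3/8 unhappy
(3,4)S 1/5 unhappy
(4,0)N 1/3 unhappy
(4,2)S 2/7 unhappy
(4,3)N 3/7 ok
(4,4)S 1/4 unhappy
(5,0)S 1/2 ok
(5,1)S 2/4 ok
(5,2)N 2/4 ok
(5,3)N 2/4 ok
Unsatisfied: (3,1), (3,3), (3,4), (4,0), (4,2), (4,4) — 6 in total.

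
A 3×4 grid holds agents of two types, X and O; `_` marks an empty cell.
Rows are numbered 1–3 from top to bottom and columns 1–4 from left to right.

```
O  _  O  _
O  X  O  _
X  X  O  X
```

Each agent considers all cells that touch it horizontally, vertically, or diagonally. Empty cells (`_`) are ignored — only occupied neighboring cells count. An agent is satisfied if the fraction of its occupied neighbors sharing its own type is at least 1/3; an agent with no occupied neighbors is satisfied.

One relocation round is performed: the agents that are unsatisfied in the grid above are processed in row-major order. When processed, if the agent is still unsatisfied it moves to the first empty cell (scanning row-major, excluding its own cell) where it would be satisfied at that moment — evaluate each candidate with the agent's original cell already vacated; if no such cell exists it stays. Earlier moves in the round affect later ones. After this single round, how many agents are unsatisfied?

0

Initially unsatisfied (in order): (2,1), (2,2), (3,3), (3,4).
  (2,1) → (1,2).
  (2,2) → (2,1).
  (3,3): now satisfied by earlier moves; stays.
  (3,4) → (2,2).
Resulting grid:
O O O _
X X O _
X X O _
All satisfied now.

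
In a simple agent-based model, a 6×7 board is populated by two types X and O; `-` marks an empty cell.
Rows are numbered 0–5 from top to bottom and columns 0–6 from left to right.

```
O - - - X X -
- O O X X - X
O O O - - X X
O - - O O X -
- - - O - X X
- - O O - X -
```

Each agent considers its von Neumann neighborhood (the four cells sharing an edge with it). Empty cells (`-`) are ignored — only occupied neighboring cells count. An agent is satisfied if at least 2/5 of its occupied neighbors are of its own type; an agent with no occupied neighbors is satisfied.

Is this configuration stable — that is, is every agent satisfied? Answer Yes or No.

(0,0)O 0/0 satisfied
(0,4)X 2/2 satisfied
(0,5)X 1/1 satisfied
(1,1)O 2/2 satisfied
(1,2)O 2/3 satisfied
(1,3)X 1/2 satisfied
(1,4)X 2/2 satisfied
(1,6)X 1/1 satisfied
(2,0)O 2/2 satisfied
(2,1)O 3/3 satisfied
(2,2)O 2/2 satisfied
(2,5)X 2/2 satisfied
(2,6)X 2/2 satisfied
(3,0)O 1/1 satisfied
(3,3)O 2/2 satisfied
(3,4)O 1/2 satisfied
(3,5)X 2/3 satisfied
(4,3)O 2/2 satisfied
(4,5)X 3/3 satisfied
(4,6)X 1/1 satisfied
(5,2)O 1/1 satisfied
(5,3)O 2/2 satisfied
(5,5)X 1/1 satisfied
All meet the threshold, so the configuration is stable.

Yes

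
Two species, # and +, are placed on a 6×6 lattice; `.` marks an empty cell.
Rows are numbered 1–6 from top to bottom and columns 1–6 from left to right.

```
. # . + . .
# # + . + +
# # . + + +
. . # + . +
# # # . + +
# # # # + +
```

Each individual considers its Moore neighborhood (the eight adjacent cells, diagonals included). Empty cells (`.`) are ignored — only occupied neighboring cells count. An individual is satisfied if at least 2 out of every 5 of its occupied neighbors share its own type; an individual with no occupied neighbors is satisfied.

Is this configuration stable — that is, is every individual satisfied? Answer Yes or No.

Yes

Row 1: (1,2)# 2/3 ok · (1,4)+ 2/2 ok
Row 2: (2,1)# 4/4 ok · (2,2)# 4/5 ok · (2,3)+ 2/5 ok · (2,5)+ 5/5 ok · (2,6)+ 3/3 ok
Row 3: (3,1)# 3/3 ok · (3,2)# 4/5 ok · (3,4)+ 4/5 ok · (3,5)+ 6/6 ok · (3,6)+ 4/4 ok
Row 4: (4,3)# 3/5 ok · (4,4)+ 3/5 ok · (4,6)+ 4/4 ok
Row 5: (5,1)# 3/3 ok · (5,2)# 6/6 ok · (5,3)# 5/6 ok · (5,5)+ 5/6 ok · (5,6)+ 4/4 ok
Row 6: (6,1)# 3/3 ok · (6,2)# 5/5 ok · (6,3)# 4/4 ok · (6,4)# 2/4 ok · (6,5)+ 3/4 ok · (6,6)+ 3/3 ok
All meet the threshold, so the configuration is stable.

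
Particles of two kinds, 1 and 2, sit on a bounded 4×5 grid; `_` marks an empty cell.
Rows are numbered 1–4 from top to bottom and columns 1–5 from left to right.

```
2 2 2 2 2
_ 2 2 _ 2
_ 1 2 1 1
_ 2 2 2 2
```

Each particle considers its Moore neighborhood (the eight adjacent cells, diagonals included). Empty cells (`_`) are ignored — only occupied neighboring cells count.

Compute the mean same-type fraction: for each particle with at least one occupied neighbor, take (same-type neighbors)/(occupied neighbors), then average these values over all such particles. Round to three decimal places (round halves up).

0.647

(1,1)2 2/2
(1,2)2 4/4
(1,3)2 4/4
(1,4)2 4/4
(1,5)2 2/2
(2,2)2 5/6
(2,3)2 5/7
(2,5)2 2/4
(3,2)1 0/5
(3,3)2 5/7
(3,4)1 1/7
(3,5)1 1/4
(4,2)2 2/3
(4,3)2 3/5
(4,4)2 3/5
(4,5)2 1/3
Sum over 16 particles: 2/2 + 4/4 + 4/4 + 4/4 + 2/2 + 5/6 + 5/7 + 2/4 + 0/5 + 5/7 + 1/7 + 1/4 + 2/3 + 3/5 + 3/5 + 1/3 = 4349/420; mean = 4349/420 ÷ 16 = 4349/6720 = 0.647172… → 0.647.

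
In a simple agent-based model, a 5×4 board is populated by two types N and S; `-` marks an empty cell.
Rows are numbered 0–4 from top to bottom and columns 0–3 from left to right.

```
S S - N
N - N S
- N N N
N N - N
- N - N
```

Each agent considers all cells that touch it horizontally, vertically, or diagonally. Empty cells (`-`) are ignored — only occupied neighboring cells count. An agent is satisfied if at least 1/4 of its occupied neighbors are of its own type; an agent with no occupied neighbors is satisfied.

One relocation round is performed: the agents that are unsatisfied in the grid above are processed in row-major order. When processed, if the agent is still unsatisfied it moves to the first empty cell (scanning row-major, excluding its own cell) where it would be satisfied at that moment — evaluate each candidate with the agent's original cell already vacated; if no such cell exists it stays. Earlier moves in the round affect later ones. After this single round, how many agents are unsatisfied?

Initially unsatisfied (in order): (1,3).
  (1,3) → (0,2).
Resulting grid:
S S S N
N - N -
- N N N
N N - N
- N - N
All satisfied now.

0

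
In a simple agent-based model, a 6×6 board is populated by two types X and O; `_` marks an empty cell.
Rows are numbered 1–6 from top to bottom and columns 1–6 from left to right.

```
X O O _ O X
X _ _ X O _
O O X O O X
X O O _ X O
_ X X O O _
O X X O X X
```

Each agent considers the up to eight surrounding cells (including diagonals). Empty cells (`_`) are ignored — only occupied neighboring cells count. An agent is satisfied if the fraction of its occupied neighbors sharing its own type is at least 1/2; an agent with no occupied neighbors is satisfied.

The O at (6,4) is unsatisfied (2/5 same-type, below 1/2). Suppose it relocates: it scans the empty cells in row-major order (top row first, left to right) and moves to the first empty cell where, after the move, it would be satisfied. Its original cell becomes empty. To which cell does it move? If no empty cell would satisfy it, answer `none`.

(1,4)

Vacating (6,4). Empty cells in order:
  (1,4): 3/4 same-type → satisfied — stop here.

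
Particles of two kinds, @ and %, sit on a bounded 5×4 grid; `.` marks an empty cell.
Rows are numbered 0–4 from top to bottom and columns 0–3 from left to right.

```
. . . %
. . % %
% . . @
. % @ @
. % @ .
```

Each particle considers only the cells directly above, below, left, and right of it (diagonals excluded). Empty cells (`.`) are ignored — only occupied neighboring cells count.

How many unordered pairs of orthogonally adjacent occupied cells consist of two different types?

3

Scan each occupied cell's neighbors to the right and below so each pair is counted once.
Row 0: %(0,3)–%(1,3)=  → 0/1 unlike.
Row 1: %(1,2)–%(1,3)= %(1,3)–@(2,3)≠  → 1/2 unlike.
Row 2: @(2,3)–@(3,3)=  → 0/1 unlike.
Row 3: %(3,1)–@(3,2)≠ %(3,1)–%(4,1)= @(3,2)–@(3,3)= @(3,2)–@(4,2)=  → 1/4 unlike.
Row 4: %(4,1)–@(4,2)≠  → 1/1 unlike.
Total adjacent occupied pairs: 9; unlike-type pairs: 3.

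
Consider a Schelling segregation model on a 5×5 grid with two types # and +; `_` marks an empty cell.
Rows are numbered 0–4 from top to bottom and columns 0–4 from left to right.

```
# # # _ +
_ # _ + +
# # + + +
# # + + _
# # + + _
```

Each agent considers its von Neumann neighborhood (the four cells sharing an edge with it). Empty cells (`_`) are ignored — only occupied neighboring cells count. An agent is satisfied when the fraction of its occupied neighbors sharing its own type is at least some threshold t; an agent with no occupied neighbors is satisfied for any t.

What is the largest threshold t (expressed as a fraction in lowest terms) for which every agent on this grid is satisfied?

2/3

Row 0: (0,0)# 1/1 · (0,1)# 3/3 · (0,2)# 1/1 · (0,4)+ 1/1
Row 1: (1,1)# 2/2 · (1,3)+ 2/2 · (1,4)+ 3/3
Row 2: (2,0)# 2/2 · (2,1)# 3/4 · (2,2)+ 2/3 · (2,3)+ 4/4 · (2,4)+ 2/2
Row 3: (3,0)# 3/3 · (3,1)# 3/4 · (3,2)+ 3/4 · (3,3)+ 3/3
Row 4: (4,0)# 2/2 · (4,1)# 2/3 · (4,2)+ 2/3 · (4,3)+ 2/2
The smallest same-type fraction is 2/3 at (2,2), which reduces to 2/3. Any threshold above that leaves this agent unsatisfied.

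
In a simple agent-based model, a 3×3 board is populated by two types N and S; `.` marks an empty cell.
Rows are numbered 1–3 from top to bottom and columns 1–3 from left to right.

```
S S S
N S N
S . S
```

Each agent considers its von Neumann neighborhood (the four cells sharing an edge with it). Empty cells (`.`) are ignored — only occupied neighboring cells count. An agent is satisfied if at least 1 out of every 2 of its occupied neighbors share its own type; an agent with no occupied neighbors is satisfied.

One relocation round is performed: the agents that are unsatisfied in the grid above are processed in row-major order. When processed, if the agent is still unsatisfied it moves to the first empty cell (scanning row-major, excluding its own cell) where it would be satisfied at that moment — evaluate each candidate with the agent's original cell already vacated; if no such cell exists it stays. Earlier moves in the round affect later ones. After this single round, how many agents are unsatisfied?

Initially unsatisfied (in order): (2,1), (2,2), (2,3), (3,1), (3,3).
  (2,1): no empty cell satisfies it; stays.
  (2,2) → (3,2).
  (2,3): no empty cell satisfies it; stays.
  (3,1): now satisfied by earlier moves; stays.
  (3,3): now satisfied by earlier moves; stays.
Resulting grid:
S S S
N . N
S S S
Unsatisfied now: (2,1), (2,3).

2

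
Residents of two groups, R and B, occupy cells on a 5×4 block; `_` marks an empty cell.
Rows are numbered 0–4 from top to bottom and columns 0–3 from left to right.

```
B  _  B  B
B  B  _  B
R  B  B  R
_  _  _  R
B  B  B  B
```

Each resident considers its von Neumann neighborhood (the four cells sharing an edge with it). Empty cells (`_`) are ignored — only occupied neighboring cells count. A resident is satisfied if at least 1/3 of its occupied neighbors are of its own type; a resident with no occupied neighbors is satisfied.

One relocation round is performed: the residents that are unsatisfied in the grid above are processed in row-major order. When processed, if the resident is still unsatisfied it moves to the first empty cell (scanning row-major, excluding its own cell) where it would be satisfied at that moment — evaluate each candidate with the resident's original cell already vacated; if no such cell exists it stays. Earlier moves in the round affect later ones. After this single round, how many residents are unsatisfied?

Initially unsatisfied (in order): (2,0).
  (2,0) → (3,2).
Resulting grid:
B _ B B
B B _ B
_ B B R
_ _ R R
B B B B
All satisfied now.

0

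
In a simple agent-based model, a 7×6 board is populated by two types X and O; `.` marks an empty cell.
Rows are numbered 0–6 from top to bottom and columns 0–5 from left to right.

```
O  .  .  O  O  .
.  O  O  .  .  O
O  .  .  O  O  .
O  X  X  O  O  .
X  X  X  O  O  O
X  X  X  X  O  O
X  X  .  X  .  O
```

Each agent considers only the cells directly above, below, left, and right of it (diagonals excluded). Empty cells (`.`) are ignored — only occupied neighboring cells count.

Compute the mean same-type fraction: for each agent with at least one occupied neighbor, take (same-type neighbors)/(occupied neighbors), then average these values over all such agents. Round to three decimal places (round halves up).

0.875

(0,0)O — no occupied neighbors
(0,3)O 1/1
(0,4)O 1/1
(1,1)O 1/1
(1,2)O 1/1
(1,5)O — no occupied neighbors
(2,0)O 1/1
(2,3)O 2/2
(2,4)O 2/2
(3,0)O 1/3
(3,1)X 2/3
(3,2)X 2/3
(3,3)O 3/4
(3,4)O 3/3
(4,0)X 2/3
(4,1)X 4/4
(4,2)X 3/4
(4,3)O 2/4
(4,4)O 4/4
(4,5)O 2/2
(5,0)X 3/3
(5,1)X 4/4
(5,2)X 3/3
(5,3)X 2/4
(5,4)O 2/3
(5,5)O 3/3
(6,0)X 2/2
(6,1)X 2/2
(6,3)X 1/1
(6,5)O 1/1
Sum over 28 agents: 1/1 + 1/1 + 1/1 + 1/1 + 1/1 + 2/2 + 2/2 + 1/3 + 2/3 + 2/3 + 3/4 + 3/3 + 2/3 + 4/4 + 3/4 + 2/4 + 4/4 + 2/2 + 3/3 + 4/4 + 3/3 + 2/4 + 2/3 + 3/3 + 2/2 + 2/2 + 1/1 + 1/1 = 49/2; mean = 49/2 ÷ 28 = 7/8 = 0.875 → 0.875.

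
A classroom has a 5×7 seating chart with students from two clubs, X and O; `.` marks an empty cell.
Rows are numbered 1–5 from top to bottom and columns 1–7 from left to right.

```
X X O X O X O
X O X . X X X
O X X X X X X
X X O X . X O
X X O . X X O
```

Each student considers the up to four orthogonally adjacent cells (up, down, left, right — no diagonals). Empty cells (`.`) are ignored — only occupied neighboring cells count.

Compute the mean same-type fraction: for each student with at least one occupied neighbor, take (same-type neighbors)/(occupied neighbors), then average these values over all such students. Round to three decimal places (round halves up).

0.534

Row 1: (1,1)X 2/2 · (1,2)X 1/3 · (1,3)O 0/3 · (1,4)X 0/2 · (1,5)O 0/3 · (1,6)X 1/3 · (1,7)O 0/2
Row 2: (2,1)X 1/3 · (2,2)O 0/4 · (2,3)X 1/3 · (2,5)X 2/3 · (2,6)X 4/4 · (2,7)X 2/3
Row 3: (3,1)O 0/3 · (3,2)X 2/4 · (3,3)X 3/4 · (3,4)X 3/3 · (3,5)X 3/3 · (3,6)X 4/4 · (3,7)X 2/3
Row 4: (4,1)X 2/3 · (4,2)X 3/4 · (4,3)O 1/4 · (4,4)X 1/2 · (4,6)X 2/3 · (4,7)O 1/3
Row 5: (5,1)X 2/2 · (5,2)X 2/3 · (5,3)O 1/2 · (5,5)X 1/1 · (5,6)X 2/3 · (5,7)O 1/2
Sum over 32 students: 2/2 + 1/3 + 0/3 + 0/2 + 0/3 + 1/3 + 0/2 + 1/3 + 0/4 + 1/3 + 2/3 + 4/4 + 2/3 + 0/3 + 2/4 + 3/4 + 3/3 + 3/3 + 4/4 + 2/3 + 2/3 + 3/4 + 1/4 + 1/2 + 2/3 + 1/3 + 2/2 + 2/3 + 1/2 + 1/1 + 2/3 + 1/2 = 205/12; mean = 205/12 ÷ 32 = 205/384 = 0.533854… → 0.534.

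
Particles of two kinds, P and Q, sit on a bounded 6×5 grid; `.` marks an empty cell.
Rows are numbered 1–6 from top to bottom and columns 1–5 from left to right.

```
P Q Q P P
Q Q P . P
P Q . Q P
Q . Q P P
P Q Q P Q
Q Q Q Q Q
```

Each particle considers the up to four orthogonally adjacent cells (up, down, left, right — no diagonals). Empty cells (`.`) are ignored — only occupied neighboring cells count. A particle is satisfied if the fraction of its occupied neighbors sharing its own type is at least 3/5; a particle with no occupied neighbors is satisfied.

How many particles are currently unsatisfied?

Row 1: (1,1)P 0/2 unhappy · (1,2)Q 2/3 ok · (1,3)Q 1/3 unhappy · (1,4)P 1/2 unhappy · (1,5)P 2/2 ok
Row 2: (2,1)Q 1/3 unhappy · (2,2)Q 3/4 ok · (2,3)P 0/2 unhappy · (2,5)P 2/2 ok
Row 3: (3,1)P 0/3 unhappy · (3,2)Q 1/2 unhappy · (3,4)Q 0/2 unhappy · (3,5)P 2/3 ok
Row 4: (4,1)Q 0/2 unhappy · (4,3)Q 1/2 unhappy · (4,4)P 2/4 unhappy · (4,5)P 2/3 ok
Row 5: (5,1)P 0/3 unhappy · (5,2)Q 2/3 ok · (5,3)Q 3/4 ok · (5,4)P 1/4 unhappy · (5,5)Q 1/3 unhappy
Row 6: (6,1)Q 1/2 unhappy · (6,2)Q 3/3 ok · (6,3)Q 3/3 ok · (6,4)Q 2/3 ok · (6,5)Q 2/2 ok
Unsatisfied: (1,1), (1,3), (1,4), (2,1), (2,3), (3,1), (3,2), (3,4), (4,1), (4,3), (4,4), (5,1), (5,4), (5,5), (6,1) — 15 in total.

15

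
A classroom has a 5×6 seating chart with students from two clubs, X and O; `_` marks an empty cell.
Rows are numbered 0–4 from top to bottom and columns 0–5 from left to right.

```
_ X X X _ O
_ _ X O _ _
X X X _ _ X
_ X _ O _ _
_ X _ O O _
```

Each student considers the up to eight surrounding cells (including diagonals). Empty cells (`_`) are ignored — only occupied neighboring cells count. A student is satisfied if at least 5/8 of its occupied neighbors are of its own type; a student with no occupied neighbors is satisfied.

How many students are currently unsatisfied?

Row 0: (0,1)X 2/2 satisfied · (0,2)X 3/4 satisfied · (0,3)X 2/3 satisfied · (0,5)O 0/0 satisfied
Row 1: (1,2)X 5/6 satisfied · (1,3)O 0/4 not
Row 2: (2,0)X 2/2 satisfied · (2,1)X 4/4 satisfied · (2,2)X 3/5 not · (2,5)X 0/0 satisfied
Row 3: (3,1)X 4/4 satisfied · (3,3)O 2/3 satisfied
Row 4: (4,1)X 1/1 satisfied · (4,3)O 2/2 satisfied · (4,4)O 2/2 satisfied
Unsatisfied: (1,3), (2,2) — 2 in total.

2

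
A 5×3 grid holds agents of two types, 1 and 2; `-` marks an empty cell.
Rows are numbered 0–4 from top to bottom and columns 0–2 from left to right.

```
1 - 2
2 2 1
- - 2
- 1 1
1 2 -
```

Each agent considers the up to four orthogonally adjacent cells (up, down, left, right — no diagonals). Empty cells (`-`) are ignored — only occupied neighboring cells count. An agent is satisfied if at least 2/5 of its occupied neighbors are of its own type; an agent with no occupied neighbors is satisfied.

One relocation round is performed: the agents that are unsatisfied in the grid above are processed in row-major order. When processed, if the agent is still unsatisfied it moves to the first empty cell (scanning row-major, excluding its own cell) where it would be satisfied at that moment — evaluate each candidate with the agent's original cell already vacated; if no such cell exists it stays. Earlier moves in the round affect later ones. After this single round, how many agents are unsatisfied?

1

Initially unsatisfied (in order): (0,0), (0,2), (1,2), (2,2), (4,0), (4,1).
  (0,0) → (3,0).
  (0,2) → (0,0).
  (1,2) → (0,2).
  (2,2) → (0,1).
  (4,0): now satisfied by earlier moves; stays.
  (4,1) → (1,2).
Resulting grid:
2 2 1
2 2 2
- - -
1 1 1
1 - -
Unsatisfied now: (0,2).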